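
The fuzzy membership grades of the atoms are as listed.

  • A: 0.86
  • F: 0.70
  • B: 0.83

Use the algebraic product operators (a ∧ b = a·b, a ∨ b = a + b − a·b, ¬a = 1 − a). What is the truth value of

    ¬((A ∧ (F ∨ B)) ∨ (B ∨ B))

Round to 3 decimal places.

F ∨ B = a + b − a·b on (0.7000, 0.8300) = 0.9490
A ∧ (F ∨ B) = a·b on (0.8600, 0.9490) = 0.8161
B ∨ B = a + b − a·b on (0.8300, 0.8300) = 0.9711
(A ∧ (F ∨ B)) ∨ (B ∨ B) = a + b − a·b on (0.8161, 0.9711) = 0.9947
¬((A ∧ (F ∨ B)) ∨ (B ∨ B)) = 1 − 0.9947 = 0.0053

0.005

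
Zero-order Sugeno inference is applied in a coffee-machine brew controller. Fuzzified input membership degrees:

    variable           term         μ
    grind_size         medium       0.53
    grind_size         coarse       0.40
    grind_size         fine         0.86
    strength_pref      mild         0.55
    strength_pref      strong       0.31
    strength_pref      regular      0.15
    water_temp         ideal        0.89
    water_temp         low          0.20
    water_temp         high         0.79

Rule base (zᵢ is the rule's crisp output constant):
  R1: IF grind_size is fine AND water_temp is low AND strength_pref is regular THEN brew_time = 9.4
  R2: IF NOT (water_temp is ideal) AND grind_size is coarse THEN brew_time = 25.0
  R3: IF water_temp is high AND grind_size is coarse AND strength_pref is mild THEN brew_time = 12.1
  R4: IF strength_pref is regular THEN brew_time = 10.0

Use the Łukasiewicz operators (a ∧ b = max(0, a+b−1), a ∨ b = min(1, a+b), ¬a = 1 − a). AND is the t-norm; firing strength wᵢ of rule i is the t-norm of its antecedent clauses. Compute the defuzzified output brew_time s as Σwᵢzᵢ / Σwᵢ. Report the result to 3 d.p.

R1 (z=9.4): fine=0.86, low=0.20, regular=0.15; AND[max(0, a+b−1)] → w = 0.00
R2 (z=25.0): ¬ideal=1−0.89=0.11, coarse=0.40; AND[max(0, a+b−1)] → w = 0.00
R3 (z=12.1): high=0.79, coarse=0.40, mild=0.55; AND[max(0, a+b−1)] → w = 0.00
R4 (z=10.0): regular=0.15 → w = 0.15
Weighted average = (0.00·9.4 + 0.00·25.0 + 0.00·12.1 + 0.15·10.0) / (0.00 + 0.00 + 0.00 + 0.15)
  = 1.5000 / 0.1500 = 10.000

10.000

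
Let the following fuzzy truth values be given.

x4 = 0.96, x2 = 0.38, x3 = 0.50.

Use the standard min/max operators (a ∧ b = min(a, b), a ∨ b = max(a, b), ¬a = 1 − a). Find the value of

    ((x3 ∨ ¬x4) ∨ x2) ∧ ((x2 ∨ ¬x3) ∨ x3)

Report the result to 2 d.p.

0.50

¬x4 = 1 − 0.96 = 0.04
x3 ∨ ¬x4 = max(a, b) on (0.50, 0.04) = 0.50
(x3 ∨ ¬x4) ∨ x2 = max(a, b) on (0.50, 0.38) = 0.50
¬x3 = 1 − 0.50 = 0.50
x2 ∨ ¬x3 = max(a, b) on (0.38, 0.50) = 0.50
(x2 ∨ ¬x3) ∨ x3 = max(a, b) on (0.50, 0.50) = 0.50
((x3 ∨ ¬x4) ∨ x2) ∧ ((x2 ∨ ¬x3) ∨ x3) = min(a, b) on (0.50, 0.50) = 0.50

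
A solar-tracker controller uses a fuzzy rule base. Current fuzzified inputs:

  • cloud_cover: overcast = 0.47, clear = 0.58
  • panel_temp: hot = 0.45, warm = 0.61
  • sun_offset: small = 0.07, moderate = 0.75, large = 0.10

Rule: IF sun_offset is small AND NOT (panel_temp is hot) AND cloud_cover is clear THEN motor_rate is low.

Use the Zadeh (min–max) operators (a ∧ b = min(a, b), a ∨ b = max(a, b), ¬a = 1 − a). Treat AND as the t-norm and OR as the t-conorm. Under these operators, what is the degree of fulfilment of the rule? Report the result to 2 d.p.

firing strength: small=0.07, ¬hot=1−0.45=0.55, clear=0.58; AND[min(a, b)] → w = 0.07

0.07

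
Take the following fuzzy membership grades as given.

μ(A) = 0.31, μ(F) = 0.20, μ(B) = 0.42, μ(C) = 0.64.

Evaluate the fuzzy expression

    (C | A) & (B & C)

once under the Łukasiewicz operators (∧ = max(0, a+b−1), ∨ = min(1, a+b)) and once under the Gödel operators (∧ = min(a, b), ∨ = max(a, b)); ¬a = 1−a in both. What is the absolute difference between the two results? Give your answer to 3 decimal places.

Under Łukasiewicz:
  C | A = min(1, a+b) on (0.64, 0.31) = 0.95
  B & C = max(0, a+b−1) on (0.42, 0.64) = 0.06
  (C | A) & (B & C) = max(0, a+b−1) on (0.95, 0.06) = 0.01
  → value = 0.0100
Under Gödel:
  C | A = max(a, b) on (0.64, 0.31) = 0.64
  B & C = min(a, b) on (0.42, 0.64) = 0.42
  (C | A) & (B & C) = min(a, b) on (0.64, 0.42) = 0.42
  → value = 0.4200
|0.0100 − 0.4200| = 0.410

0.410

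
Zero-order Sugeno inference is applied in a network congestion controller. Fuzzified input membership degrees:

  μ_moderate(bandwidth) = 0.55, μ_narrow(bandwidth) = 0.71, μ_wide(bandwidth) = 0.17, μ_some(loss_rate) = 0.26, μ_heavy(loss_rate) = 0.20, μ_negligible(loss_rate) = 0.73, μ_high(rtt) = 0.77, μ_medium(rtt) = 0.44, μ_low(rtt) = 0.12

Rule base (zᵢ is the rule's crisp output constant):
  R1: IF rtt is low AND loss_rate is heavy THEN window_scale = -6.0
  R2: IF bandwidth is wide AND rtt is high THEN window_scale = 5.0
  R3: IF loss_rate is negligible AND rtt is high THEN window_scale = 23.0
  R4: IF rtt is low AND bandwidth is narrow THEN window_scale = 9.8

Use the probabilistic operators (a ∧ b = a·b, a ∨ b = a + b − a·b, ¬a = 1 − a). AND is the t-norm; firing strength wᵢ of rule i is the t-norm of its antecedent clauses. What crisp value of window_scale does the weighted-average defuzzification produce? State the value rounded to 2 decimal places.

R1 (z=-6.0): low=0.12, heavy=0.20; AND[a·b] → w = 0.0240
R2 (z=5.0): wide=0.17, high=0.77; AND[a·b] → w = 0.1309
R3 (z=23.0): negligible=0.73, high=0.77; AND[a·b] → w = 0.5621
R4 (z=9.8): low=0.12, narrow=0.71; AND[a·b] → w = 0.0852
Weighted average = (0.0240·-6.0 + 0.1309·5.0 + 0.5621·23.0 + 0.0852·9.8) / (0.0240 + 0.1309 + 0.5621 + 0.0852)
  = 14.2738 / 0.8022 = 17.79

17.79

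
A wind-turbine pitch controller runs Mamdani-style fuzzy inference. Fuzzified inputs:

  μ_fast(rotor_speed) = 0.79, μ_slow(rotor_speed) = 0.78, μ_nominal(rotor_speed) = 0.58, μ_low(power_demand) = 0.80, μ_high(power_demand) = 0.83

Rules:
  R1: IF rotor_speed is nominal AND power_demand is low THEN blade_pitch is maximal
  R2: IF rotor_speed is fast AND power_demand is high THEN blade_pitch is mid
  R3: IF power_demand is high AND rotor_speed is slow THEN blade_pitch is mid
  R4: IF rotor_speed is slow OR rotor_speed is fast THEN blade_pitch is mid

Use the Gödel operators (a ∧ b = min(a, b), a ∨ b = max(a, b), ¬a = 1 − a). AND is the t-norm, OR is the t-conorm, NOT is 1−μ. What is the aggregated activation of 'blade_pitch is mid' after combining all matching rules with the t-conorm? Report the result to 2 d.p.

R1: nominal=0.58, low=0.80; AND[min(a, b)] → w = 0.58
R2: fast=0.79, high=0.83; AND[min(a, b)] → w = 0.79
R3: high=0.83, slow=0.78; AND[min(a, b)] → w = 0.78
R4: slow=0.78, fast=0.79; OR[max(a, b)] → w = 0.79
Rules with consequent 'mid': {R2, R3, R4} → strengths 0.79, 0.78, 0.79
Aggregate via t-conorm [max(a, b)]: 0.79

0.79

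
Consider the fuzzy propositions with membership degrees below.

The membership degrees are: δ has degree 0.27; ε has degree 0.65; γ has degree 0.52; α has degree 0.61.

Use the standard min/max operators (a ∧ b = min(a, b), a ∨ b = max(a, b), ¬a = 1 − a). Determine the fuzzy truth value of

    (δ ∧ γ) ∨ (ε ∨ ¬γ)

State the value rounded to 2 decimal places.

0.65

δ ∧ γ = min(a, b) on (0.27, 0.52) = 0.27
¬γ = 1 − 0.52 = 0.48
ε ∨ ¬γ = max(a, b) on (0.65, 0.48) = 0.65
(δ ∧ γ) ∨ (ε ∨ ¬γ) = max(a, b) on (0.27, 0.65) = 0.65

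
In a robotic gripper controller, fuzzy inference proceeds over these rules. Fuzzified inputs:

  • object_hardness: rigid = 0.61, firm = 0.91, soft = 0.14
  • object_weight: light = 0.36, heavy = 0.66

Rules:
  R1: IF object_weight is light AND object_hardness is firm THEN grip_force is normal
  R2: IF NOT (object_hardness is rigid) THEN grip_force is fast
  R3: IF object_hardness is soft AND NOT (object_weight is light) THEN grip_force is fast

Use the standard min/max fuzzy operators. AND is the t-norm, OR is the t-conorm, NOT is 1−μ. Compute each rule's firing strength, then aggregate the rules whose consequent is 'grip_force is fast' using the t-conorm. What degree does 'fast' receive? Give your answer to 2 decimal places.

0.39

R1: light=0.36, firm=0.91; AND[min(a, b)] → w = 0.36
R2: ¬rigid=1−0.61=0.39 → w = 0.39
R3: soft=0.14, ¬light=1−0.36=0.64; AND[min(a, b)] → w = 0.14
Rules with consequent 'fast': {R2, R3} → strengths 0.39, 0.14
Aggregate via t-conorm [max(a, b)]: 0.39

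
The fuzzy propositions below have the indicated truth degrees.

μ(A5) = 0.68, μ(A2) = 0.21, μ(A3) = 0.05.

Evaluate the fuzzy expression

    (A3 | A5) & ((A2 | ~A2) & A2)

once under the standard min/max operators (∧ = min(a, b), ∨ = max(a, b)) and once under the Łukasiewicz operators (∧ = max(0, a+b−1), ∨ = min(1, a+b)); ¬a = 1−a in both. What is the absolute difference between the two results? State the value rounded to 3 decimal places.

Under standard min/max:
  A3 | A5 = max(a, b) on (0.05, 0.68) = 0.68
  ~A2 = 1 − 0.21 = 0.79
  A2 | ~A2 = max(a, b) on (0.21, 0.79) = 0.79
  (A2 | ~A2) & A2 = min(a, b) on (0.79, 0.21) = 0.21
  (A3 | A5) & ((A2 | ~A2) & A2) = min(a, b) on (0.68, 0.21) = 0.21
  → value = 0.2100
Under Łukasiewicz:
  A3 | A5 = min(1, a+b) on (0.05, 0.68) = 0.73
  ~A2 = 1 − 0.21 = 0.79
  A2 | ~A2 = min(1, a+b) on (0.21, 0.79) = 1.00
  (A2 | ~A2) & A2 = max(0, a+b−1) on (1.00, 0.21) = 0.21
  (A3 | A5) & ((A2 | ~A2) & A2) = max(0, a+b−1) on (0.73, 0.21) = 0.00
  → value = 0.0000
|0.2100 − 0.0000| = 0.210

0.210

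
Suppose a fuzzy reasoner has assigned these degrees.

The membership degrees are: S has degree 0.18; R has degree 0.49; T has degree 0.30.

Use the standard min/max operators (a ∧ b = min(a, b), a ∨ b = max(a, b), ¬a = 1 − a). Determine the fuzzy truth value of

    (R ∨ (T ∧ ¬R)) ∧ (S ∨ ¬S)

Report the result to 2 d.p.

¬R = 1 − 0.49 = 0.51
T ∧ ¬R = min(a, b) on (0.30, 0.51) = 0.30
R ∨ (T ∧ ¬R) = max(a, b) on (0.49, 0.30) = 0.49
¬S = 1 − 0.18 = 0.82
S ∨ ¬S = max(a, b) on (0.18, 0.82) = 0.82
(R ∨ (T ∧ ¬R)) ∧ (S ∨ ¬S) = min(a, b) on (0.49, 0.82) = 0.49

0.49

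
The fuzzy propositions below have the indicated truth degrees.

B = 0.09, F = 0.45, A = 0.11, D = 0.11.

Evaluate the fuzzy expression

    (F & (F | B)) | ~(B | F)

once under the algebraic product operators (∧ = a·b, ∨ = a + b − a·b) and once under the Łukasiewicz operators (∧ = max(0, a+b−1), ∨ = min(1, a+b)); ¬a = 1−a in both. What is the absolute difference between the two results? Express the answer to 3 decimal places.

Under algebraic product:
  F | B = a + b − a·b on (0.4500, 0.0900) = 0.4995
  F & (F | B) = a·b on (0.4500, 0.4995) = 0.2248
  B | F = a + b − a·b on (0.0900, 0.4500) = 0.4995
  ~(B | F) = 1 − 0.4995 = 0.5005
  (F & (F | B)) | ~(B | F) = a + b − a·b on (0.2248, 0.5005) = 0.6128
  → value = 0.6128
Under Łukasiewicz:
  F | B = min(1, a+b) on (0.45, 0.09) = 0.54
  F & (F | B) = max(0, a+b−1) on (0.45, 0.54) = 0.00
  B | F = min(1, a+b) on (0.09, 0.45) = 0.54
  ~(B | F) = 1 − 0.54 = 0.46
  (F & (F | B)) | ~(B | F) = min(1, a+b) on (0.00, 0.46) = 0.46
  → value = 0.4600
|0.6128 − 0.4600| = 0.153

0.153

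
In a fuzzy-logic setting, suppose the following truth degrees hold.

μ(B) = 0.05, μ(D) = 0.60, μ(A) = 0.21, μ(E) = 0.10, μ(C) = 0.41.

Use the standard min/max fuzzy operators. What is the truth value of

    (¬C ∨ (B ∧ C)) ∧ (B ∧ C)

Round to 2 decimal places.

¬C = 1 − 0.41 = 0.59
B ∧ C = min(a, b) on (0.05, 0.41) = 0.05
¬C ∨ (B ∧ C) = max(a, b) on (0.59, 0.05) = 0.59
B ∧ C = min(a, b) on (0.05, 0.41) = 0.05
(¬C ∨ (B ∧ C)) ∧ (B ∧ C) = min(a, b) on (0.59, 0.05) = 0.05

0.05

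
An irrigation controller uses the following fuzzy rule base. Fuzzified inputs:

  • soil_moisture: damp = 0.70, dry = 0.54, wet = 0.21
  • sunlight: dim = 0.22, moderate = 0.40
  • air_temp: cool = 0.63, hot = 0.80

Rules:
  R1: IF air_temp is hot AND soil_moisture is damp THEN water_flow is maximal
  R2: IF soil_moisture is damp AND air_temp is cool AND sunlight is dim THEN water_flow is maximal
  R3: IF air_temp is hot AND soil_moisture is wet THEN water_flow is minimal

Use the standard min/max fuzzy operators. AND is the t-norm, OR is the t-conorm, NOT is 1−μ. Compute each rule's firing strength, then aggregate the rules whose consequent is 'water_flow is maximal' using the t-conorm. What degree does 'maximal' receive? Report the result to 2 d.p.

0.70

R1: hot=0.80, damp=0.70; AND[min(a, b)] → w = 0.70
R2: damp=0.70, cool=0.63, dim=0.22; AND[min(a, b)] → w = 0.22
R3: hot=0.80, wet=0.21; AND[min(a, b)] → w = 0.21
Rules with consequent 'maximal': {R1, R2} → strengths 0.70, 0.22
Aggregate via t-conorm [max(a, b)]: 0.70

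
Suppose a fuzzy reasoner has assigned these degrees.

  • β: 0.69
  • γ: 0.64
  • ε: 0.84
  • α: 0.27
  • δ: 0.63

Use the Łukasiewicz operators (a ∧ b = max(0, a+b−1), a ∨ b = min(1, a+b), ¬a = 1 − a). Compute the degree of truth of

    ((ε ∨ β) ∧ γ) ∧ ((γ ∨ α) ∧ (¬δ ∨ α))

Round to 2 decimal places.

ε ∨ β = min(1, a+b) on (0.84, 0.69) = 1.00
(ε ∨ β) ∧ γ = max(0, a+b−1) on (1.00, 0.64) = 0.64
γ ∨ α = min(1, a+b) on (0.64, 0.27) = 0.91
¬δ = 1 − 0.63 = 0.37
¬δ ∨ α = min(1, a+b) on (0.37, 0.27) = 0.64
(γ ∨ α) ∧ (¬δ ∨ α) = max(0, a+b−1) on (0.91, 0.64) = 0.55
((ε ∨ β) ∧ γ) ∧ ((γ ∨ α) ∧ (¬δ ∨ α)) = max(0, a+b−1) on (0.64, 0.55) = 0.19

0.19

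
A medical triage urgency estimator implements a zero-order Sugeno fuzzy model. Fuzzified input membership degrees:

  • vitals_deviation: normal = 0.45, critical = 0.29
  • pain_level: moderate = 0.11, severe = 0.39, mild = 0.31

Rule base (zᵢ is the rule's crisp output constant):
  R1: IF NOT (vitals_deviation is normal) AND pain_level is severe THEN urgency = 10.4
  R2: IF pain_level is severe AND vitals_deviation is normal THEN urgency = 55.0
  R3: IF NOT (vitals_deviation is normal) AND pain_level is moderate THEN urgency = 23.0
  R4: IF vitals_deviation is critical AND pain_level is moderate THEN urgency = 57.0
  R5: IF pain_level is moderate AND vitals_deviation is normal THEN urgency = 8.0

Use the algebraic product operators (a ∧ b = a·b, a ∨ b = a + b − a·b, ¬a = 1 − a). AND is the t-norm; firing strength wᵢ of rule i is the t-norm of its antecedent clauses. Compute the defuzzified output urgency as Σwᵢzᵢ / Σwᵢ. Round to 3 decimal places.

R1 (z=10.4): ¬normal=1−0.45=0.55, severe=0.39; AND[a·b] → w = 0.2145
R2 (z=55.0): severe=0.39, normal=0.45; AND[a·b] → w = 0.1755
R3 (z=23.0): ¬normal=1−0.45=0.55, moderate=0.11; AND[a·b] → w = 0.0605
R4 (z=57.0): critical=0.29, moderate=0.11; AND[a·b] → w = 0.0319
R5 (z=8.0): moderate=0.11, normal=0.45; AND[a·b] → w = 0.0495
Weighted average = (0.2145·10.4 + 0.1755·55.0 + 0.0605·23.0 + 0.0319·57.0 + 0.0495·8.0) / (0.2145 + 0.1755 + 0.0605 + 0.0319 + 0.0495)
  = 15.4891 / 0.5319 = 29.120

29.120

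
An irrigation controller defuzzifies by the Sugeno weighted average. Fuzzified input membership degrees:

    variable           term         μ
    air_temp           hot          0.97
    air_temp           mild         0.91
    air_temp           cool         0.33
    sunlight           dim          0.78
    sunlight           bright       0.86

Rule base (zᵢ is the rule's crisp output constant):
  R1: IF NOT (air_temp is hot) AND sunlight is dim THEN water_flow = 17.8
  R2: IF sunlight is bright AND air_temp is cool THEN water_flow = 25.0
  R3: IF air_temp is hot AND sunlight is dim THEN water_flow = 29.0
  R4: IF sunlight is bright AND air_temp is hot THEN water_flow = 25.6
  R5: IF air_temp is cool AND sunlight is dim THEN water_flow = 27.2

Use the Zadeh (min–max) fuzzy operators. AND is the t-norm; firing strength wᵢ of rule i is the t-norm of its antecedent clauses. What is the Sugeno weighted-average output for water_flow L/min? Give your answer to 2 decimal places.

26.78

R1 (z=17.8): ¬hot=1−0.97=0.03, dim=0.78; AND[min(a, b)] → w = 0.03
R2 (z=25.0): bright=0.86, cool=0.33; AND[min(a, b)] → w = 0.33
R3 (z=29.0): hot=0.97, dim=0.78; AND[min(a, b)] → w = 0.78
R4 (z=25.6): bright=0.86, hot=0.97; AND[min(a, b)] → w = 0.86
R5 (z=27.2): cool=0.33, dim=0.78; AND[min(a, b)] → w = 0.33
Weighted average = (0.03·17.8 + 0.33·25.0 + 0.78·29.0 + 0.86·25.6 + 0.33·27.2) / (0.03 + 0.33 + 0.78 + 0.86 + 0.33)
  = 62.3960 / 2.3300 = 26.78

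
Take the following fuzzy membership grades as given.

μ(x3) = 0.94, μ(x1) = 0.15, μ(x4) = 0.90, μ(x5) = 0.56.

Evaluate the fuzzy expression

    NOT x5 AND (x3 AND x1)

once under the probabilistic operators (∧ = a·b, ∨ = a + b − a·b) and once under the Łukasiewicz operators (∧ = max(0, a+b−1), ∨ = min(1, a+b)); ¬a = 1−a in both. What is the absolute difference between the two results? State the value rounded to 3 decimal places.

Under probabilistic:
  NOT x5 = 1 − 0.5600 = 0.4400
  x3 AND x1 = a·b on (0.9400, 0.1500) = 0.1410
  NOT x5 AND (x3 AND x1) = a·b on (0.4400, 0.1410) = 0.0620
  → value = 0.0620
Under Łukasiewicz:
  NOT x5 = 1 − 0.56 = 0.44
  x3 AND x1 = max(0, a+b−1) on (0.94, 0.15) = 0.09
  NOT x5 AND (x3 AND x1) = max(0, a+b−1) on (0.44, 0.09) = 0.00
  → value = 0.0000
|0.0620 − 0.0000| = 0.062

0.062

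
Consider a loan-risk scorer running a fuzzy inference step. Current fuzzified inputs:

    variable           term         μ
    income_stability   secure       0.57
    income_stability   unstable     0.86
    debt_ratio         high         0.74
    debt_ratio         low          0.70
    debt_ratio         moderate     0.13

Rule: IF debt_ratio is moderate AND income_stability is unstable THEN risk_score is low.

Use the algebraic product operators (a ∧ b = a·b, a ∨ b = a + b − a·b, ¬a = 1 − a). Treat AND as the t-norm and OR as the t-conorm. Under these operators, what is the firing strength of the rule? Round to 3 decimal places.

0.112

firing strength: moderate=0.13, unstable=0.86; AND[a·b] → w = 0.1118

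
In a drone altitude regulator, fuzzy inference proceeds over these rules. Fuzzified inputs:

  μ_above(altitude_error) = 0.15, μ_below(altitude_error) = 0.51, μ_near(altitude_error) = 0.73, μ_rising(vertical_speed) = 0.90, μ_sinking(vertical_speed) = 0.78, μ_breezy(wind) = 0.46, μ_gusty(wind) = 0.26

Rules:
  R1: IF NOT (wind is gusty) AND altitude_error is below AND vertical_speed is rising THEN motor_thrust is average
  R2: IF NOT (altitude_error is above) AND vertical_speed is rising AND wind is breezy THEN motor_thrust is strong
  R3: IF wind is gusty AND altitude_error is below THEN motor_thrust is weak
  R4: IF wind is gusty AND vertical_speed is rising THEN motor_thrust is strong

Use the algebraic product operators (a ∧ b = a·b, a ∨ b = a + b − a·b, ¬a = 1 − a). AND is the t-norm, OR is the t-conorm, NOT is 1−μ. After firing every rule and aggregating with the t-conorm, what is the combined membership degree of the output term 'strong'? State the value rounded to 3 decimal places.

R1: ¬gusty=1−0.26=0.74, below=0.51, rising=0.90; AND[a·b] → w = 0.3397
R2: ¬above=1−0.15=0.85, rising=0.90, breezy=0.46; AND[a·b] → w = 0.3519
R3: gusty=0.26, below=0.51; AND[a·b] → w = 0.1326
R4: gusty=0.26, rising=0.90; AND[a·b] → w = 0.2340
Rules with consequent 'strong': {R2, R4} → strengths 0.3519, 0.2340
Aggregate via t-conorm [a + b − a·b]: 0.5036

0.504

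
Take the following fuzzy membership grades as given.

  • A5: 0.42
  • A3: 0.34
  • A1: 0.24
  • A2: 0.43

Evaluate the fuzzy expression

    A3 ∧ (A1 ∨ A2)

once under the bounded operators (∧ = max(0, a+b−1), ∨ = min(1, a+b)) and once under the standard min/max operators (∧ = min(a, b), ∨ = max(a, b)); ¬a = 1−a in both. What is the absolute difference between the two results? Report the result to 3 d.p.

0.330

Under bounded:
  A1 ∨ A2 = min(1, a+b) on (0.24, 0.43) = 0.67
  A3 ∧ (A1 ∨ A2) = max(0, a+b−1) on (0.34, 0.67) = 0.01
  → value = 0.0100
Under standard min/max:
  A1 ∨ A2 = max(a, b) on (0.24, 0.43) = 0.43
  A3 ∧ (A1 ∨ A2) = min(a, b) on (0.34, 0.43) = 0.34
  → value = 0.3400
|0.0100 − 0.3400| = 0.330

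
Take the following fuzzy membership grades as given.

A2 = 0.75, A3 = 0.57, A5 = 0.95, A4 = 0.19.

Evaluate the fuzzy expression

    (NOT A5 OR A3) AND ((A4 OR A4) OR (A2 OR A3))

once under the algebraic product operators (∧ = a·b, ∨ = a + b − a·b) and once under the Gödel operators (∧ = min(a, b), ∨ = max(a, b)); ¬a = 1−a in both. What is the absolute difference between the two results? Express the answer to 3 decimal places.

Under algebraic product:
  NOT A5 = 1 − 0.9500 = 0.0500
  NOT A5 OR A3 = a + b − a·b on (0.0500, 0.5700) = 0.5915
  A4 OR A4 = a + b − a·b on (0.1900, 0.1900) = 0.3439
  A2 OR A3 = a + b − a·b on (0.7500, 0.5700) = 0.8925
  (A4 OR A4) OR (A2 OR A3) = a + b − a·b on (0.3439, 0.8925) = 0.9295
  (NOT A5 OR A3) AND ((A4 OR A4) OR (A2 OR A3)) = a·b on (0.5915, 0.9295) = 0.5498
  → value = 0.5498
Under Gödel:
  NOT A5 = 1 − 0.95 = 0.05
  NOT A5 OR A3 = max(a, b) on (0.05, 0.57) = 0.57
  A4 OR A4 = max(a, b) on (0.19, 0.19) = 0.19
  A2 OR A3 = max(a, b) on (0.75, 0.57) = 0.75
  (A4 OR A4) OR (A2 OR A3) = max(a, b) on (0.19, 0.75) = 0.75
  (NOT A5 OR A3) AND ((A4 OR A4) OR (A2 OR A3)) = min(a, b) on (0.57, 0.75) = 0.57
  → value = 0.5700
|0.5498 − 0.5700| = 0.020

0.020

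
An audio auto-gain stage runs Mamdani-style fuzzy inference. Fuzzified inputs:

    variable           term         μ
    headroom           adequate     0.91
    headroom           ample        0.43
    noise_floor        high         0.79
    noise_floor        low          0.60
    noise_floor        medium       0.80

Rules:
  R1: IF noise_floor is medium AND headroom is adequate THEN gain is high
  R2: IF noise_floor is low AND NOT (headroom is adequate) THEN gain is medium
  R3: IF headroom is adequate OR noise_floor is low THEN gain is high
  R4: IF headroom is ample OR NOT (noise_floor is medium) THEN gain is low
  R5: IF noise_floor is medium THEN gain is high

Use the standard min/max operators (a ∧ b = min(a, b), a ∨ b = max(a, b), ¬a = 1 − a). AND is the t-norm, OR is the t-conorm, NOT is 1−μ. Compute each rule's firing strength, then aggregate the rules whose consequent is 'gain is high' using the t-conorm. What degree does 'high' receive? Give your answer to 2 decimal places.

R1: medium=0.80, adequate=0.91; AND[min(a, b)] → w = 0.80
R2: low=0.60, ¬adequate=1−0.91=0.09; AND[min(a, b)] → w = 0.09
R3: adequate=0.91, low=0.60; OR[max(a, b)] → w = 0.91
R4: ample=0.43, ¬medium=1−0.80=0.20; OR[max(a, b)] → w = 0.43
R5: medium=0.80 → w = 0.80
Rules with consequent 'high': {R1, R3, R5} → strengths 0.80, 0.91, 0.80
Aggregate via t-conorm [max(a, b)]: 0.91

0.91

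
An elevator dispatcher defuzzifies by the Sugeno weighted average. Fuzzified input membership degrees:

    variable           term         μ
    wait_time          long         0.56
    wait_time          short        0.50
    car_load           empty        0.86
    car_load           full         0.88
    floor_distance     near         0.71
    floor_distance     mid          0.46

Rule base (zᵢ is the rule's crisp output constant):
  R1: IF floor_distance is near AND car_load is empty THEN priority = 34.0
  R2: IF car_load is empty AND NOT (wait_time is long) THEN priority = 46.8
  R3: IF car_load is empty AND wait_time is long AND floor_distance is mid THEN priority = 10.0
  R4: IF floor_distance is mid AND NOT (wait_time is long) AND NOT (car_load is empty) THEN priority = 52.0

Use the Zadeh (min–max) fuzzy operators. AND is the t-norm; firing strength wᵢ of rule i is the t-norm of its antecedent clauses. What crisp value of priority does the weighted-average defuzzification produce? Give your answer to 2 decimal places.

32.35

R1 (z=34.0): near=0.71, empty=0.86; AND[min(a, b)] → w = 0.71
R2 (z=46.8): empty=0.86, ¬long=1−0.56=0.44; AND[min(a, b)] → w = 0.44
R3 (z=10.0): empty=0.86, long=0.56, mid=0.46; AND[min(a, b)] → w = 0.46
R4 (z=52.0): mid=0.46, ¬long=1−0.56=0.44, ¬empty=1−0.86=0.14; AND[min(a, b)] → w = 0.14
Weighted average = (0.71·34.0 + 0.44·46.8 + 0.46·10.0 + 0.14·52.0) / (0.71 + 0.44 + 0.46 + 0.14)
  = 56.6120 / 1.7500 = 32.35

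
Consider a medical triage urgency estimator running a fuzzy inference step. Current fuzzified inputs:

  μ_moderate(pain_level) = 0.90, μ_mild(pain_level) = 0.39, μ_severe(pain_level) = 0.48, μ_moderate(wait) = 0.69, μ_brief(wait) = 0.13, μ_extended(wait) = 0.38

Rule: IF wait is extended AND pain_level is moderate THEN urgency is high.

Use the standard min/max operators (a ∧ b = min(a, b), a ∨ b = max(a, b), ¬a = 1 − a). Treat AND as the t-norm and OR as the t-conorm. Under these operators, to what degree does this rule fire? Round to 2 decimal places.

firing strength: extended=0.38, moderate=0.90; AND[min(a, b)] → w = 0.38

0.38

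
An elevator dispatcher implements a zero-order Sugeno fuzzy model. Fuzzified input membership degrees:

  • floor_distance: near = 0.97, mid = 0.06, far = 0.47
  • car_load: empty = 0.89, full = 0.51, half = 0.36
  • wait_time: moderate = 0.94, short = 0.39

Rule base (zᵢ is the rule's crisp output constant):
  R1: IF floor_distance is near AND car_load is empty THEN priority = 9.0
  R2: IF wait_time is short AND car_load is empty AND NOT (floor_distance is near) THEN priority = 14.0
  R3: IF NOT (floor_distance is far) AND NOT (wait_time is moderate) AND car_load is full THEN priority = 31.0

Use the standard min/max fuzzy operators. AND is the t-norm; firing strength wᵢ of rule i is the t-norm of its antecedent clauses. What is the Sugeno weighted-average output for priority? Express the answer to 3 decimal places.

10.500

R1 (z=9.0): near=0.97, empty=0.89; AND[min(a, b)] → w = 0.89
R2 (z=14.0): short=0.39, empty=0.89, ¬near=1−0.97=0.03; AND[min(a, b)] → w = 0.03
R3 (z=31.0): ¬far=1−0.47=0.53, ¬moderate=1−0.94=0.06, full=0.51; AND[min(a, b)] → w = 0.06
Weighted average = (0.89·9.0 + 0.03·14.0 + 0.06·31.0) / (0.89 + 0.03 + 0.06)
  = 10.2900 / 0.9800 = 10.500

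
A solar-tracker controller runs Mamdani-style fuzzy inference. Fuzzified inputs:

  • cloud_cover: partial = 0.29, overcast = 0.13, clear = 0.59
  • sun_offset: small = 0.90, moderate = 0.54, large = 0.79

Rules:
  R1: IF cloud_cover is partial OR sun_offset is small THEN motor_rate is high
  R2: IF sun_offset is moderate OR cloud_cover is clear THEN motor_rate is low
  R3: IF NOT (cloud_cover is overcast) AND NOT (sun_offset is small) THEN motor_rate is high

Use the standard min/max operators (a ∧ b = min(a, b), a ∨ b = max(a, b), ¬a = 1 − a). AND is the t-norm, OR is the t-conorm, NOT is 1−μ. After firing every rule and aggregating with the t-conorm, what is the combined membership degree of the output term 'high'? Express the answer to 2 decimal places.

0.90

R1: partial=0.29, small=0.90; OR[max(a, b)] → w = 0.90
R2: moderate=0.54, clear=0.59; OR[max(a, b)] → w = 0.59
R3: ¬overcast=1−0.13=0.87, ¬small=1−0.90=0.10; AND[min(a, b)] → w = 0.10
Rules with consequent 'high': {R1, R3} → strengths 0.90, 0.10
Aggregate via t-conorm [max(a, b)]: 0.90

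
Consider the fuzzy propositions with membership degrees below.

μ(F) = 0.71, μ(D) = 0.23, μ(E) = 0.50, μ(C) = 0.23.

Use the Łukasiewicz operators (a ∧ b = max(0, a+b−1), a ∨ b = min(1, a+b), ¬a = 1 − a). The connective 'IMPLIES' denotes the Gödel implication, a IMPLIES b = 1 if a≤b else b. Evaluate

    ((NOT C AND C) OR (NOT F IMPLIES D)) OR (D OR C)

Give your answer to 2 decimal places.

NOT C = 1 − 0.23 = 0.77
NOT C AND C = max(0, a+b−1) on (0.77, 0.23) = 0.00
NOT F = 1 − 0.71 = 0.29
NOT F IMPLIES D  [Gödel: 1 if a≤b else b] with a=0.29, b=0.23 → 0.23
(NOT C AND C) OR (NOT F IMPLIES D) = min(1, a+b) on (0.00, 0.23) = 0.23
D OR C = min(1, a+b) on (0.23, 0.23) = 0.46
((NOT C AND C) OR (NOT F IMPLIES D)) OR (D OR C) = min(1, a+b) on (0.23, 0.46) = 0.69

0.69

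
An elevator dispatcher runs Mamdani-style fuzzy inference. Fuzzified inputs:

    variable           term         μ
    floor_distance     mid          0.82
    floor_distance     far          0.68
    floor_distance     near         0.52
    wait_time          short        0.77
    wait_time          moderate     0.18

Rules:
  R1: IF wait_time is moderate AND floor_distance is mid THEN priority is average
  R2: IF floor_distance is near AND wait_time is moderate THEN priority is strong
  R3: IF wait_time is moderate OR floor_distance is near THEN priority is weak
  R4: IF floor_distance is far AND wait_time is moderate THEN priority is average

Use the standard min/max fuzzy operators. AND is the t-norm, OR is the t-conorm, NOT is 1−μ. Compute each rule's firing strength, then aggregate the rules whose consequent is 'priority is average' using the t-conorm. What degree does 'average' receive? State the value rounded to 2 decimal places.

R1: moderate=0.18, mid=0.82; AND[min(a, b)] → w = 0.18
R2: near=0.52, moderate=0.18; AND[min(a, b)] → w = 0.18
R3: moderate=0.18, near=0.52; OR[max(a, b)] → w = 0.52
R4: far=0.68, moderate=0.18; AND[min(a, b)] → w = 0.18
Rules with consequent 'average': {R1, R4} → strengths 0.18, 0.18
Aggregate via t-conorm [max(a, b)]: 0.18

0.18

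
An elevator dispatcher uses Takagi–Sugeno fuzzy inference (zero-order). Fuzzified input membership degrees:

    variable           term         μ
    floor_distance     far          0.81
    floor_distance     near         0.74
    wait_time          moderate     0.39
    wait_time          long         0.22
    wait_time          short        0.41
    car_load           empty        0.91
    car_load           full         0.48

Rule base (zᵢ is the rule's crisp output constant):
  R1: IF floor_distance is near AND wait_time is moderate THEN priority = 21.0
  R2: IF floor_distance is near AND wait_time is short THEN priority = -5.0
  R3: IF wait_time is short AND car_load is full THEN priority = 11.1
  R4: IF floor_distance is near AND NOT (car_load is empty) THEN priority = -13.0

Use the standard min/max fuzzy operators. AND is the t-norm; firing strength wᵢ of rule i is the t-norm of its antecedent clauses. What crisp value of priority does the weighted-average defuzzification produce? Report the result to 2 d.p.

R1 (z=21.0): near=0.74, moderate=0.39; AND[min(a, b)] → w = 0.39
R2 (z=-5.0): near=0.74, short=0.41; AND[min(a, b)] → w = 0.41
R3 (z=11.1): short=0.41, full=0.48; AND[min(a, b)] → w = 0.41
R4 (z=-13.0): near=0.74, ¬empty=1−0.91=0.09; AND[min(a, b)] → w = 0.09
Weighted average = (0.39·21.0 + 0.41·-5.0 + 0.41·11.1 + 0.09·-13.0) / (0.39 + 0.41 + 0.41 + 0.09)
  = 9.5210 / 1.3000 = 7.32

7.32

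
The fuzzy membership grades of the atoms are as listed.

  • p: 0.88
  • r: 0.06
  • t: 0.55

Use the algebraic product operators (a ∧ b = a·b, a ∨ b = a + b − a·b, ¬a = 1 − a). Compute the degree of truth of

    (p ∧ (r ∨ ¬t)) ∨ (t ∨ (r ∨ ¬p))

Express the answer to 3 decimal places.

¬t = 1 − 0.5500 = 0.4500
r ∨ ¬t = a + b − a·b on (0.0600, 0.4500) = 0.4830
p ∧ (r ∨ ¬t) = a·b on (0.8800, 0.4830) = 0.4250
¬p = 1 − 0.8800 = 0.1200
r ∨ ¬p = a + b − a·b on (0.0600, 0.1200) = 0.1728
t ∨ (r ∨ ¬p) = a + b − a·b on (0.5500, 0.1728) = 0.6278
(p ∧ (r ∨ ¬t)) ∨ (t ∨ (r ∨ ¬p)) = a + b − a·b on (0.4250, 0.6278) = 0.7860

0.786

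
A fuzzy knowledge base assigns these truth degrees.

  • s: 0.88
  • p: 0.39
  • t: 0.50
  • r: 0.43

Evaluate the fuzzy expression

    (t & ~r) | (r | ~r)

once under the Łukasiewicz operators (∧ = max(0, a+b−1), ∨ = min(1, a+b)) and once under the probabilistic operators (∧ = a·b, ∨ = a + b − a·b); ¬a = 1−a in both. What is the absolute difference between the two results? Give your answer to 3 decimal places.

0.175

Under Łukasiewicz:
  ~r = 1 − 0.43 = 0.57
  t & ~r = max(0, a+b−1) on (0.50, 0.57) = 0.07
  ~r = 1 − 0.43 = 0.57
  r | ~r = min(1, a+b) on (0.43, 0.57) = 1.00
  (t & ~r) | (r | ~r) = min(1, a+b) on (0.07, 1.00) = 1.00
  → value = 1.0000
Under probabilistic:
  ~r = 1 − 0.4300 = 0.5700
  t & ~r = a·b on (0.5000, 0.5700) = 0.2850
  ~r = 1 − 0.4300 = 0.5700
  r | ~r = a + b − a·b on (0.4300, 0.5700) = 0.7549
  (t & ~r) | (r | ~r) = a + b − a·b on (0.2850, 0.7549) = 0.8248
  → value = 0.8248
|1.0000 − 0.8248| = 0.175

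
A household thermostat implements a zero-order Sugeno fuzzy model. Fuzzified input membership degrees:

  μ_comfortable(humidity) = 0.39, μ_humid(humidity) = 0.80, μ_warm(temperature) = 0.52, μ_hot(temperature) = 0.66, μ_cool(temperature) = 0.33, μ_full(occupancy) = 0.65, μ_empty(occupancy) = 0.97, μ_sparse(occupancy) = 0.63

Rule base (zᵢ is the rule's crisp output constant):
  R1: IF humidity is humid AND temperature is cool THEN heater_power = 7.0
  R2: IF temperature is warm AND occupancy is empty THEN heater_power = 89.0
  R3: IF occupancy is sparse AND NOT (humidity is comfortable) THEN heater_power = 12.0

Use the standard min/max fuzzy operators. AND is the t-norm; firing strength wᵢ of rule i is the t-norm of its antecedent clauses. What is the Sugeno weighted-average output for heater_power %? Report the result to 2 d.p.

38.29

R1 (z=7.0): humid=0.80, cool=0.33; AND[min(a, b)] → w = 0.33
R2 (z=89.0): warm=0.52, empty=0.97; AND[min(a, b)] → w = 0.52
R3 (z=12.0): sparse=0.63, ¬comfortable=1−0.39=0.61; AND[min(a, b)] → w = 0.61
Weighted average = (0.33·7.0 + 0.52·89.0 + 0.61·12.0) / (0.33 + 0.52 + 0.61)
  = 55.9100 / 1.4600 = 38.29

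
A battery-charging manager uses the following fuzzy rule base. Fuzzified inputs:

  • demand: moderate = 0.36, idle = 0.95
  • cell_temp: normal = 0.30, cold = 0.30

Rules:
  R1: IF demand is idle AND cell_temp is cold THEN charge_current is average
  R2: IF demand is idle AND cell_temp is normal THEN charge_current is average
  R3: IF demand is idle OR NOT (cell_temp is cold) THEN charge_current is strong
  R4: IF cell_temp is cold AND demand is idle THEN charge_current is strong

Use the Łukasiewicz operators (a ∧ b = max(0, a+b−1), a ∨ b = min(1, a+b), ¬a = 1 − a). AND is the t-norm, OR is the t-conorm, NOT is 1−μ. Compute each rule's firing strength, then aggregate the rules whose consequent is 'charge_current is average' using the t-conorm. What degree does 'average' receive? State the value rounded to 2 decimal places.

0.50

R1: idle=0.95, cold=0.30; AND[max(0, a+b−1)] → w = 0.25
R2: idle=0.95, normal=0.30; AND[max(0, a+b−1)] → w = 0.25
R3: idle=0.95, ¬cold=1−0.30=0.70; OR[min(1, a+b)] → w = 1.00
R4: cold=0.30, idle=0.95; AND[max(0, a+b−1)] → w = 0.25
Rules with consequent 'average': {R1, R2} → strengths 0.25, 0.25
Aggregate via t-conorm [min(1, a+b)]: 0.50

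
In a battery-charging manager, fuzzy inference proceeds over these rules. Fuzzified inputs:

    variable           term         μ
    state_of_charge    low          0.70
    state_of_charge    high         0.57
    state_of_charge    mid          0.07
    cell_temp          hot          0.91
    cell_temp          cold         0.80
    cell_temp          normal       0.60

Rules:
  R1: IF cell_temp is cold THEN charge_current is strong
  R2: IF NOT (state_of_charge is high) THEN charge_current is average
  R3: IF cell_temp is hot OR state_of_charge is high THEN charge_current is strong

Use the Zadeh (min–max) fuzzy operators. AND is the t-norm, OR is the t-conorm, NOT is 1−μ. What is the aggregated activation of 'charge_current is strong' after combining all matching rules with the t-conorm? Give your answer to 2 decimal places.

0.91

R1: cold=0.80 → w = 0.80
R2: ¬high=1−0.57=0.43 → w = 0.43
R3: hot=0.91, high=0.57; OR[max(a, b)] → w = 0.91
Rules with consequent 'strong': {R1, R3} → strengths 0.80, 0.91
Aggregate via t-conorm [max(a, b)]: 0.91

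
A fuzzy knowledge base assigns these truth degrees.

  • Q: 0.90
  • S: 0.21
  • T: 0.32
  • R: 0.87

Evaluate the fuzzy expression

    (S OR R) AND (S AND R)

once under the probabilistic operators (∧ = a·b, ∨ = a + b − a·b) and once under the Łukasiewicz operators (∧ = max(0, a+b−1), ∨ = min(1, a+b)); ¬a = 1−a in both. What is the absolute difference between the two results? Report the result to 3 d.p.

Under probabilistic:
  S OR R = a + b − a·b on (0.2100, 0.8700) = 0.8973
  S AND R = a·b on (0.2100, 0.8700) = 0.1827
  (S OR R) AND (S AND R) = a·b on (0.8973, 0.1827) = 0.1639
  → value = 0.1639
Under Łukasiewicz:
  S OR R = min(1, a+b) on (0.21, 0.87) = 1.00
  S AND R = max(0, a+b−1) on (0.21, 0.87) = 0.08
  (S OR R) AND (S AND R) = max(0, a+b−1) on (1.00, 0.08) = 0.08
  → value = 0.0800
|0.1639 − 0.0800| = 0.084

0.084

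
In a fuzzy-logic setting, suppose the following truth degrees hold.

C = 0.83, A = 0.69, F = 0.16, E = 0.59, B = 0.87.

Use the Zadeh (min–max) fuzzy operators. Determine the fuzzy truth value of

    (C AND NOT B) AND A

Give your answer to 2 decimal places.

0.13

NOT B = 1 − 0.87 = 0.13
C AND NOT B = min(a, b) on (0.83, 0.13) = 0.13
(C AND NOT B) AND A = min(a, b) on (0.13, 0.69) = 0.13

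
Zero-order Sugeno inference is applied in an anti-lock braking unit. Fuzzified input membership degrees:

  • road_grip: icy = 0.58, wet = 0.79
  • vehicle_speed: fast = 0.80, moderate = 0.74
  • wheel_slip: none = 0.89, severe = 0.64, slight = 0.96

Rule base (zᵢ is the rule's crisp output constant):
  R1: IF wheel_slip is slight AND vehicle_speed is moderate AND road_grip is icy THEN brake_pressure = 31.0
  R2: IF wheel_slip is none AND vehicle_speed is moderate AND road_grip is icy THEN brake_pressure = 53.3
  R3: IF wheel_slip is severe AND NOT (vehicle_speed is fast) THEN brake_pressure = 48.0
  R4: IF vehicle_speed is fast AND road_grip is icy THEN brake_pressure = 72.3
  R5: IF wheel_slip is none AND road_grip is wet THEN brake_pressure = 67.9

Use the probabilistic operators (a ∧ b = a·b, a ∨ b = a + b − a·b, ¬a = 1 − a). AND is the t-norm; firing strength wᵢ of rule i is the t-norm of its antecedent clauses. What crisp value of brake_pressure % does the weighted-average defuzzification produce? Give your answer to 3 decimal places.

R1 (z=31.0): slight=0.96, moderate=0.74, icy=0.58; AND[a·b] → w = 0.4120
R2 (z=53.3): none=0.89, moderate=0.74, icy=0.58; AND[a·b] → w = 0.3820
R3 (z=48.0): severe=0.64, ¬fast=1−0.80=0.20; AND[a·b] → w = 0.1280
R4 (z=72.3): fast=0.80, icy=0.58; AND[a·b] → w = 0.4640
R5 (z=67.9): none=0.89, wet=0.79; AND[a·b] → w = 0.7031
Weighted average = (0.4120·31.0 + 0.3820·53.3 + 0.1280·48.0 + 0.4640·72.3 + 0.7031·67.9) / (0.4120 + 0.3820 + 0.1280 + 0.4640 + 0.7031)
  = 120.5646 / 2.0891 = 57.711

57.711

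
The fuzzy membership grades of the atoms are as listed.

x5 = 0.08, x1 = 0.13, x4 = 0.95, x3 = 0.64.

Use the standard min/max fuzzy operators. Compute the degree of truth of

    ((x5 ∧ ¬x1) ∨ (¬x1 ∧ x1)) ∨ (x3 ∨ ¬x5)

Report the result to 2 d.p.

¬x1 = 1 − 0.13 = 0.87
x5 ∧ ¬x1 = min(a, b) on (0.08, 0.87) = 0.08
¬x1 = 1 − 0.13 = 0.87
¬x1 ∧ x1 = min(a, b) on (0.87, 0.13) = 0.13
(x5 ∧ ¬x1) ∨ (¬x1 ∧ x1) = max(a, b) on (0.08, 0.13) = 0.13
¬x5 = 1 − 0.08 = 0.92
x3 ∨ ¬x5 = max(a, b) on (0.64, 0.92) = 0.92
((x5 ∧ ¬x1) ∨ (¬x1 ∧ x1)) ∨ (x3 ∨ ¬x5) = max(a, b) on (0.13, 0.92) = 0.92

0.92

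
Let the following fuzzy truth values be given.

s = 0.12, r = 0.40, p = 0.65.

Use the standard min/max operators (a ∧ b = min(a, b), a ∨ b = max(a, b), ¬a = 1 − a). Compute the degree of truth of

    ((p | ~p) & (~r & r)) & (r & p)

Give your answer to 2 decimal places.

0.40

~p = 1 − 0.65 = 0.35
p | ~p = max(a, b) on (0.65, 0.35) = 0.65
~r = 1 − 0.40 = 0.60
~r & r = min(a, b) on (0.60, 0.40) = 0.40
(p | ~p) & (~r & r) = min(a, b) on (0.65, 0.40) = 0.40
r & p = min(a, b) on (0.40, 0.65) = 0.40
((p | ~p) & (~r & r)) & (r & p) = min(a, b) on (0.40, 0.40) = 0.40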